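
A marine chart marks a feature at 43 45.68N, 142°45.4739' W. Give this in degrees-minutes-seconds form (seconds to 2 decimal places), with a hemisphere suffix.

43°45′40.80″ N, 142°45′28.43″ W

Latitude: fractional minutes 0.68000 × 60 = 40.8000″
Lon: fractional minutes 0.47390 × 60 = 28.4340″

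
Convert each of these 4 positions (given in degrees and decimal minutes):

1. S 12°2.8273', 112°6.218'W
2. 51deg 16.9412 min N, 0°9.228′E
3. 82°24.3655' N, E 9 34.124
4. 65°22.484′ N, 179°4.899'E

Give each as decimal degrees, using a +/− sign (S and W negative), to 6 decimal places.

1. -12.047122, -112.103633
2. 51.282353, 0.153800
3. 82.406092, 9.568733
4. 65.374733, 179.081650

Point 1:
  φ: 12 + 2.8273/60 = 12.0471217
  hemisphere S, so the sign is −
  Lon: 112 + 6.218/60 = 112.1036333
  hemisphere W, so the sign is −
Point 2:
  Lat: 16.9412′ = 0.282353°; total 51.2823533
  N ⇒ keep positive
  Lon: 9.228′ = 0.153800°; total 0.1538000
  E → positive
Point 3:
  φ: 82 + 24.3655/60 = 82.4060917
  N ⇒ keep positive
  Longitude: 34.124′ = 0.568733°; total 9.5687333
  E → positive
Point 4:
  φ: 65 + 22.484/60 = 65.3747333
  N → positive
  Longitude: 179 + 4.899/60 = 179.0816500
  E ⇒ keep positive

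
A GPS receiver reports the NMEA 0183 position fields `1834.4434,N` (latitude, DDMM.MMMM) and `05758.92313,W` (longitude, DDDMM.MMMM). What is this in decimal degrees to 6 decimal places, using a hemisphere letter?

Latitude: split at 2 digits → 18° and 34.4434′; 18 + 34.4434/60 = 18.5740567
Lon: split at 3 digits → 057° and 58.92313′; 57 + 58.92313/60 = 57.9820522

18.574057° N, 57.982052° W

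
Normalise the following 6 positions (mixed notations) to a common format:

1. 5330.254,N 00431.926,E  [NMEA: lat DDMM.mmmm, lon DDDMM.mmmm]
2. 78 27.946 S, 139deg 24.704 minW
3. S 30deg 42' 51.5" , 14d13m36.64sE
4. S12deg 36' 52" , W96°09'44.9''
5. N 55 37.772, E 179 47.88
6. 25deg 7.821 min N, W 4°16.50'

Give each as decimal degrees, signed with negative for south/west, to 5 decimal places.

Point 1:
  Latitude: split at 2 digits → 53° and 30.254′; 53 + 30.254/60 = 53.504233
  N ⇒ keep positive
  Lon: split at 3 digits → 004° and 31.926′; 4 + 31.926/60 = 4.532100
  E ⇒ keep positive
Point 2:
  φ: 78 + 27.946/60 = 78.465767
  S ⇒ negate
  λ: 24.704′ = 0.411733°; total 139.411733
  W → negative
Point 3:
  φ: 30° + 42/60 + 51.5/3600 = 30 + 0.700000 + 0.014306 = 30.714306
  S → negative
  Longitude: 13′ + 36.64″ = 13.61067′; 14 + 13.61067/60 = 14.226844
  E ⇒ keep positive
Point 4:
  Lat: 12 + 36/60 + 52/3600 = 12.614444
  S → negative
  Longitude: 9′ + 44.9″ = 9.74833′; 96 + 9.74833/60 = 96.162472
  W ⇒ negate
Point 5:
  Latitude: 37.772′ = 0.629533°; total 55.629533
  N → positive
  Longitude: 47.88′ = 0.798000°; total 179.798000
  E → positive
Point 6:
  φ: 7.821′ = 0.130350°; total 25.130350
  N → positive
  Lon: 16.5′ = 0.275000°; total 4.275000
  W ⇒ negate

1. 53.50423, 4.53210
2. -78.46577, -139.41173
3. -30.71431, 14.22684
4. -12.61444, -96.16247
5. 55.62953, 179.79800
6. 25.13035, -4.27500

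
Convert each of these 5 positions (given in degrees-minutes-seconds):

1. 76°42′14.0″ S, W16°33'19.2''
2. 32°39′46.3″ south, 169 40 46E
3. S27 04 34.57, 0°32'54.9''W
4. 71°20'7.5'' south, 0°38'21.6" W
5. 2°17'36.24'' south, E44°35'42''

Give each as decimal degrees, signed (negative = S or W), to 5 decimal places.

1. -76.70389, -16.55533
2. -32.66286, 169.67944
3. -27.07627, -0.54858
4. -71.33542, -0.63933
5. -2.29340, 44.59500

Point 1:
  Lat: 76 + 42/60 + 14/3600 = 76.703889
  S ⇒ negate
  Lon: 16° + 33/60 + 19.2/3600 = 16 + 0.550000 + 0.005333 = 16.555333
  W → negative
Point 2:
  Lat: 32 + 39/60 + 46.3/3600 = 32.662861
  hemisphere S, so the sign is −
  Longitude: 169° + 40/60 + 46/3600 = 169 + 0.666667 + 0.012778 = 169.679444
  E → positive
Point 3:
  φ: 27 + 4/60 + 34.57/3600 = 27.076269
  S → negative
  λ: 0° + 32/60 + 54.9/3600 = 0 + 0.533333 + 0.015250 = 0.548583
  hemisphere W, so the sign is −
Point 4:
  φ: 71 + 20/60 + 7.5/3600 = 71.335417
  S ⇒ negate
  λ: 38′ + 21.6″ = 38.36000′; 0 + 38.36000/60 = 0.639333
  hemisphere W, so the sign is −
Point 5:
  Lat: 2 + 17/60 + 36.24/3600 = 2.293400
  S → negative
  Lon: 44 + 35/60 + 42/3600 = 44.595000
  E ⇒ keep positive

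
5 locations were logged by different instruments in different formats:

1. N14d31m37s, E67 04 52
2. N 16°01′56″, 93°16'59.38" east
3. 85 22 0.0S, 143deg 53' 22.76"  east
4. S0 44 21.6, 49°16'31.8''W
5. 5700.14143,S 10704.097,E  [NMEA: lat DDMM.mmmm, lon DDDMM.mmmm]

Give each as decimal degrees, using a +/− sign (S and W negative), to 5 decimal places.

Point 1:
  Lat: 31′ + 37″ = 31.61667′; 14 + 31.61667/60 = 14.526944
  N → positive
  λ: 67° + 4/60 + 52/3600 = 67 + 0.066667 + 0.014444 = 67.081111
  E ⇒ keep positive
Point 2:
  φ: 1′ + 56″ = 1.93333′; 16 + 1.93333/60 = 16.032222
  N → positive
  Lon: 93 + 16/60 + 59.38/3600 = 93.283161
  E ⇒ keep positive
Point 3:
  φ: 85 + 22/60 + 0/3600 = 85.366667
  S → negative
  Longitude: 143 + 53/60 + 22.76/3600 = 143.889656
  E ⇒ keep positive
Point 4:
  φ: 0 + 44/60 + 21.6/3600 = 0.739333
  hemisphere S, so the sign is −
  λ: 49 + 16/60 + 31.8/3600 = 49.275500
  W ⇒ negate
Point 5:
  Lat: split at 2 digits → 57° and 0.14143′; 57 + 0.14143/60 = 57.002357
  S ⇒ negate
  Lon: degrees = first 3 digits = 107, minutes = 4.097; 107 + 4.097/60 = 107.068283
  E ⇒ keep positive

1. 14.52694, 67.08111
2. 16.03222, 93.28316
3. -85.36667, 143.88966
4. -0.73933, -49.27550
5. -57.00236, 107.06828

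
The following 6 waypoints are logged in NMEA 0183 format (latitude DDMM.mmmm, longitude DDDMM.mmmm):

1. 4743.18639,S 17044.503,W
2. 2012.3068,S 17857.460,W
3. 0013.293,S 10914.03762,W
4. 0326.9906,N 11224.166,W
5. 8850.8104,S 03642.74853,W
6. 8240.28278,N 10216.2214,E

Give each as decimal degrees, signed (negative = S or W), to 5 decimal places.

1. -47.71977, -170.74172
2. -20.20511, -178.95767
3. -0.22155, -109.23396
4. 3.44984, -112.40277
5. -88.84684, -36.71248
6. 82.67138, 102.27036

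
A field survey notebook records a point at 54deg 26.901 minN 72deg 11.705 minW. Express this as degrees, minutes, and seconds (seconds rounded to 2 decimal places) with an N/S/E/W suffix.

Lat: 26.90100′ → 26′ and 0.90100 × 60 = 54.0600″
λ: 11.70500′ → 11′ and 0.70500 × 60 = 42.3000″

54°26′54.06″ N, 72°11′42.30″ W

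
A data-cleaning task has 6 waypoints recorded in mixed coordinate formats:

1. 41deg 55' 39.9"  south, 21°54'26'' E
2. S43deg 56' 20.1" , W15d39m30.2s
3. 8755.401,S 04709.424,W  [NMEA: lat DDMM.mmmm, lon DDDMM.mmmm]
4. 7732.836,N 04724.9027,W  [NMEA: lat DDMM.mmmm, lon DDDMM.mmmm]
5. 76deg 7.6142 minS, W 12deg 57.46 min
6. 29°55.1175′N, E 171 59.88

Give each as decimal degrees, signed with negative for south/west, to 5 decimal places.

1. -41.92775, 21.90722
2. -43.93892, -15.65839
3. -87.92335, -47.15707
4. 77.54727, -47.41505
5. -76.12690, -12.95767
6. 29.91863, 171.99800

Point 1:
  φ: 55′ + 39.9″ = 55.66500′; 41 + 55.66500/60 = 41.927750
  hemisphere S, so the sign is −
  Lon: 21 + 54/60 + 26/3600 = 21.907222
  E → positive
Point 2:
  Lat: 43 + 56/60 + 20.1/3600 = 43.938917
  S → negative
  λ: 15 + 39/60 + 30.2/3600 = 15.658389
  W ⇒ negate
Point 3:
  Latitude: degrees = first 2 digits = 87, minutes = 55.401; 87 + 55.401/60 = 87.923350
  S → negative
  λ: split at 3 digits → 047° and 9.424′; 47 + 9.424/60 = 47.157067
  hemisphere W, so the sign is −
Point 4:
  Lat: split at 2 digits → 77° and 32.836′; 77 + 32.836/60 = 77.547267
  N → positive
  Longitude: split at 3 digits → 047° and 24.9027′; 47 + 24.9027/60 = 47.415045
  W ⇒ negate
Point 5:
  Latitude: 76 + 7.6142/60 = 76.126903
  S ⇒ negate
  λ: 12 + 57.46/60 = 12.957667
  W → negative
Point 6:
  Latitude: 55.1175′ = 0.918625°; total 29.918625
  N → positive
  λ: 171 + 59.88/60 = 171.998000
  E → positive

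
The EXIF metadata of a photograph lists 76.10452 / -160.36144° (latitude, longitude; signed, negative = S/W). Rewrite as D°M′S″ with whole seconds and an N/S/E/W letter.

76°06′16″ N, 160°21′41″ W

φ: whole degrees 76; 6.27120′ → 6′ and 16.27″
Longitude is negative → W; |value| = 160.361440
Lon: whole degrees 160; 21.68640′ → 21′ and 41.18″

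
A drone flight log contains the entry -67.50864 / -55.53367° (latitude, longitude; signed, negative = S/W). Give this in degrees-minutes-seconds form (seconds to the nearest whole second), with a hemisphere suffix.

Latitude is negative → S; |value| = 67.508640
φ: 0.508640 × 60 = 30.51840′ → 30′, remainder × 60 = 31.10″
Longitude is negative → W; |value| = 55.533670
Lon: whole degrees 55; 32.02020′ → 32′ and 1.21″

67°30′31″ S, 55°32′1″ W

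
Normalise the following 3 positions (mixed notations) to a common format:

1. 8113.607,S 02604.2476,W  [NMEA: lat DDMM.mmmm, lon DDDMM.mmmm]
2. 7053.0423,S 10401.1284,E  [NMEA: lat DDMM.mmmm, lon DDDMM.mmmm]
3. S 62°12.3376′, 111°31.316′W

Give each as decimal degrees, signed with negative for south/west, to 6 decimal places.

1. -81.226783, -26.070793
2. -70.884038, 104.018807
3. -62.205627, -111.521933

Point 1:
  φ: split at 2 digits → 81° and 13.607′; 81 + 13.607/60 = 81.2267833
  S ⇒ negate
  Lon: split at 3 digits → 026° and 4.2476′; 26 + 4.2476/60 = 26.0707933
  W → negative
Point 2:
  Lat: split at 2 digits → 70° and 53.0423′; 70 + 53.0423/60 = 70.8840383
  S → negative
  λ: split at 3 digits → 104° and 1.1284′; 104 + 1.1284/60 = 104.0188067
  E → positive
Point 3:
  Latitude: 12.3376′ = 0.205627°; total 62.2056267
  S ⇒ negate
  λ: 31.316′ = 0.521933°; total 111.5219333
  hemisphere W, so the sign is −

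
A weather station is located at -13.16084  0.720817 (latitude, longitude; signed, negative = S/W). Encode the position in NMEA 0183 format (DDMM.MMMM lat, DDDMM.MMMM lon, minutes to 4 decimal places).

Latitude is negative → S; |value| = 13.160840
Latitude: minutes = (13.160840 − 13) × 60 = 9.650400
λ: fractional part 0.720817 → 43.249020 minutes

1309.6504,S / 00043.2490,E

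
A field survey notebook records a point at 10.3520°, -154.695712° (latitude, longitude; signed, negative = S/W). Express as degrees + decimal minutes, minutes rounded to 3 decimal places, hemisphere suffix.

10° 21.120′ N, 154° 41.743′ W

Latitude: minutes = (10.352000 − 10) × 60 = 21.12000
Longitude is negative → W; |value| = 154.695712
Longitude: fractional part 0.695712 → 41.74272 minutes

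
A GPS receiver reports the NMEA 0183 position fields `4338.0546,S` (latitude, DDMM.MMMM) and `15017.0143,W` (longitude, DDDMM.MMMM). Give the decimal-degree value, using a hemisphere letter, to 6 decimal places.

Lat: split at 2 digits → 43° and 38.0546′; 43 + 38.0546/60 = 43.6342433
λ: degrees = first 3 digits = 150, minutes = 17.0143; 150 + 17.0143/60 = 150.2835717

43.634243° S, 150.283572° W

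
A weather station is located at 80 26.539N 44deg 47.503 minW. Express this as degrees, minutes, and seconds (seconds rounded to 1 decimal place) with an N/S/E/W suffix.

Lat: 26.53900′ → 26′ and 0.53900 × 60 = 32.340″
Longitude: fractional minutes 0.50300 × 60 = 30.180″

80°26′32.3″ N, 44°47′30.2″ W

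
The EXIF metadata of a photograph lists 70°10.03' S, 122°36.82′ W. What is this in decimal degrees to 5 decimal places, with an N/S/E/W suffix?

70.16717° S, 122.61367° W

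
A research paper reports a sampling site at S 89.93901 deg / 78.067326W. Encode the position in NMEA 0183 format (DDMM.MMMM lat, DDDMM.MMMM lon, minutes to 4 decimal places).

Lat: fractional part 0.939010 → 56.340600 minutes
Longitude: fractional part 0.067326 → 4.039560 minutes

8956.3406,S / 07804.0396,W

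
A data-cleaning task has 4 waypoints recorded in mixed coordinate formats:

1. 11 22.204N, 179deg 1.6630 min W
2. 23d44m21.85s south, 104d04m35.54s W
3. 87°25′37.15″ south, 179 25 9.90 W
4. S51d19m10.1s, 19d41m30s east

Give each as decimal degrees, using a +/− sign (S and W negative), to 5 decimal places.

Point 1:
  φ: 11 + 22.204/60 = 11.370067
  N → positive
  λ: 179 + 1.663/60 = 179.027717
  W → negative
Point 2:
  Latitude: 44′ + 21.85″ = 44.36417′; 23 + 44.36417/60 = 23.739403
  S ⇒ negate
  Lon: 104 + 4/60 + 35.54/3600 = 104.076539
  hemisphere W, so the sign is −
Point 3:
  Lat: 87° + 25/60 + 37.15/3600 = 87 + 0.416667 + 0.010319 = 87.426986
  hemisphere S, so the sign is −
  Longitude: 179° + 25/60 + 9.9/3600 = 179 + 0.416667 + 0.002750 = 179.419417
  W → negative
Point 4:
  Latitude: 19′ + 10.1″ = 19.16833′; 51 + 19.16833/60 = 51.319472
  hemisphere S, so the sign is −
  Longitude: 19° + 41/60 + 30/3600 = 19 + 0.683333 + 0.008333 = 19.691667
  E → positive

1. 11.37007, -179.02772
2. -23.73940, -104.07654
3. -87.42699, -179.41942
4. -51.31947, 19.69167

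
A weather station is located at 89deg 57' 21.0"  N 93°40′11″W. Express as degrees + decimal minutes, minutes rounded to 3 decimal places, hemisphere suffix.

89° 57.350′ N, 93° 40.183′ W

φ: 57 + 21/60 = 57.35000′
Lon: seconds/60 = 0.18333; minutes = 40 + 0.18333 = 40.18333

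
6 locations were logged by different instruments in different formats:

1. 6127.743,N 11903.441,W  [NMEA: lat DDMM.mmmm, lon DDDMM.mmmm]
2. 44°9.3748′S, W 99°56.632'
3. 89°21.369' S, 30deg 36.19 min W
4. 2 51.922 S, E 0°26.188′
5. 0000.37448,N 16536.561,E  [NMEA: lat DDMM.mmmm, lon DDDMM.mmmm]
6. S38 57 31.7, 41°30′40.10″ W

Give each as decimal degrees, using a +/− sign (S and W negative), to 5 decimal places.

1. 61.46238, -119.05735
2. -44.15625, -99.94387
3. -89.35615, -30.60317
4. -2.86537, 0.43647
5. 0.00624, 165.60935
6. -38.95881, -41.51114

Point 1:
  φ: degrees = first 2 digits = 61, minutes = 27.743; 61 + 27.743/60 = 61.462383
  N ⇒ keep positive
  Longitude: split at 3 digits → 119° and 3.441′; 119 + 3.441/60 = 119.057350
  hemisphere W, so the sign is −
Point 2:
  Lat: 44 + 9.3748/60 = 44.156247
  S ⇒ negate
  Longitude: 56.632′ = 0.943867°; total 99.943867
  hemisphere W, so the sign is −
Point 3:
  φ: 21.369′ = 0.356150°; total 89.356150
  S → negative
  Lon: 36.19′ = 0.603167°; total 30.603167
  hemisphere W, so the sign is −
Point 4:
  φ: 51.922′ = 0.865367°; total 2.865367
  S ⇒ negate
  Lon: 0 + 26.188/60 = 0.436467
  E → positive
Point 5:
  Latitude: split at 2 digits → 00° and 0.37448′; 0 + 0.37448/60 = 0.006241
  N ⇒ keep positive
  λ: split at 3 digits → 165° and 36.561′; 165 + 36.561/60 = 165.609350
  E ⇒ keep positive
Point 6:
  Lat: 38 + 57/60 + 31.7/3600 = 38.958806
  S → negative
  λ: 41° + 30/60 + 40.1/3600 = 41 + 0.500000 + 0.011139 = 41.511139
  hemisphere W, so the sign is −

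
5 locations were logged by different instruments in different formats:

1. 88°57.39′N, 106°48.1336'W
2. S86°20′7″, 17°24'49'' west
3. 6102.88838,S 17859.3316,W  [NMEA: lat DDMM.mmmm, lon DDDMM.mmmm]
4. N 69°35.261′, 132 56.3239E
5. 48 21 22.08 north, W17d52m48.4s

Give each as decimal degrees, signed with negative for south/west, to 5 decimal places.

Point 1:
  Lat: 57.39′ = 0.956500°; total 88.956500
  N ⇒ keep positive
  Lon: 106 + 48.1336/60 = 106.802227
  W → negative
Point 2:
  φ: 20′ + 7″ = 20.11667′; 86 + 20.11667/60 = 86.335278
  hemisphere S, so the sign is −
  λ: 17° + 24/60 + 49/3600 = 17 + 0.400000 + 0.013611 = 17.413611
  W ⇒ negate
Point 3:
  Lat: split at 2 digits → 61° and 2.88838′; 61 + 2.88838/60 = 61.048140
  S → negative
  λ: split at 3 digits → 178° and 59.3316′; 178 + 59.3316/60 = 178.988860
  W → negative
Point 4:
  φ: 69 + 35.261/60 = 69.587683
  N → positive
  λ: 56.3239′ = 0.938732°; total 132.938732
  E → positive
Point 5:
  Lat: 21′ + 22.08″ = 21.36800′; 48 + 21.36800/60 = 48.356133
  N ⇒ keep positive
  Longitude: 17° + 52/60 + 48.4/3600 = 17 + 0.866667 + 0.013444 = 17.880111
  hemisphere W, so the sign is −

1. 88.95650, -106.80223
2. -86.33528, -17.41361
3. -61.04814, -178.98886
4. 69.58768, 132.93873
5. 48.35613, -17.88011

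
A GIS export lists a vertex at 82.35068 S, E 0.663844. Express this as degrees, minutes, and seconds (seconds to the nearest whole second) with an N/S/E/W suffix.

82°21′2″ S, 0°39′50″ E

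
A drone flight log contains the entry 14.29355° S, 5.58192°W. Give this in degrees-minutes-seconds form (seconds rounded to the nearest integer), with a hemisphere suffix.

Lat: 0.293550° → 17.61300′; 0.61300 × 60 = 36.78″
Longitude: whole degrees 5; 34.91520′ → 34′ and 54.91″

14°17′37″ S, 5°34′55″ W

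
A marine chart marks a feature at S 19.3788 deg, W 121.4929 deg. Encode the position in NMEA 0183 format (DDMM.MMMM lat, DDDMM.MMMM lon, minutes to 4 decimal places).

Lat: fractional part 0.378800 → 22.728000 minutes
Lon: fractional part 0.492900 → 29.574000 minutes

1922.7280,S / 12129.5740,W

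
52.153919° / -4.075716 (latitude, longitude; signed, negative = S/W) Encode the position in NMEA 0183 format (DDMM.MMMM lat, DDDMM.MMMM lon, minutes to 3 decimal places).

5209.235,N / 00404.543,W

Lat: 52° + 0.153919 × 60 = 52° 9.23514′
Longitude is negative → W; |value| = 4.075716
Longitude: fractional part 0.075716 → 4.54296 minutes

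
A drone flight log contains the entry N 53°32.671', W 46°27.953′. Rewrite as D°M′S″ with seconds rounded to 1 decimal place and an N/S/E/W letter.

53°32′40.3″ N, 46°27′57.2″ W

φ: 32.67100′ → 32′ and 0.67100 × 60 = 40.260″
λ: fractional minutes 0.95300 × 60 = 57.180″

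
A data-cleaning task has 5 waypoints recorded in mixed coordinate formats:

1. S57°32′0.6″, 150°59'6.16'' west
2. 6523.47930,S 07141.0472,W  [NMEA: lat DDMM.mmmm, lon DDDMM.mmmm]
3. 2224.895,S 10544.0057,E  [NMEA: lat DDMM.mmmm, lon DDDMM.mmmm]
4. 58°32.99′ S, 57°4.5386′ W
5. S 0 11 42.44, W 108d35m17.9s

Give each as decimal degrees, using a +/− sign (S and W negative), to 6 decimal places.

1. -57.533500, -150.985044
2. -65.391322, -71.684120
3. -22.414917, 105.733428
4. -58.549833, -57.075643
5. -0.195122, -108.588306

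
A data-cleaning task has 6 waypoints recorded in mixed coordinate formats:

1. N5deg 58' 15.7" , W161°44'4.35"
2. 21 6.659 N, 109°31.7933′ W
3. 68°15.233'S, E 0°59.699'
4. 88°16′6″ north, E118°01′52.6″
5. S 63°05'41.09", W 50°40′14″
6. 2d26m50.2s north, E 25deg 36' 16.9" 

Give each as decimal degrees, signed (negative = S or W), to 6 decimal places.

Point 1:
  Lat: 58′ + 15.7″ = 58.26167′; 5 + 58.26167/60 = 5.9710278
  N → positive
  Lon: 161 + 44/60 + 4.35/3600 = 161.7345417
  W ⇒ negate
Point 2:
  φ: 21 + 6.659/60 = 21.1109833
  N → positive
  Longitude: 109 + 31.7933/60 = 109.5298883
  W ⇒ negate
Point 3:
  Lat: 68 + 15.233/60 = 68.2538833
  hemisphere S, so the sign is −
  Longitude: 0 + 59.699/60 = 0.9949833
  E → positive
Point 4:
  Latitude: 88° + 16/60 + 6/3600 = 88 + 0.266667 + 0.001667 = 88.2683333
  N ⇒ keep positive
  Longitude: 1′ + 52.6″ = 1.87667′; 118 + 1.87667/60 = 118.0312778
  E ⇒ keep positive
Point 5:
  Latitude: 5′ + 41.09″ = 5.68483′; 63 + 5.68483/60 = 63.0947472
  hemisphere S, so the sign is −
  Longitude: 40′ + 14″ = 40.23333′; 50 + 40.23333/60 = 50.6705556
  W ⇒ negate
Point 6:
  φ: 2° + 26/60 + 50.2/3600 = 2 + 0.433333 + 0.013944 = 2.4472778
  N ⇒ keep positive
  λ: 36′ + 16.9″ = 36.28167′; 25 + 36.28167/60 = 25.6046944
  E → positive

1. 5.971028, -161.734542
2. 21.110983, -109.529888
3. -68.253883, 0.994983
4. 88.268333, 118.031278
5. -63.094747, -50.670556
6. 2.447278, 25.604694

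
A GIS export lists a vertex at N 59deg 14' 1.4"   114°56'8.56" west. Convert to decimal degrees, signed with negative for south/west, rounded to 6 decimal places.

Latitude: 59° + 14/60 + 1.4/3600 = 59 + 0.233333 + 0.000389 = 59.2337222
N ⇒ keep positive
Longitude: 114 + 56/60 + 8.56/3600 = 114.9357111
W ⇒ negate

59.233722, -114.935711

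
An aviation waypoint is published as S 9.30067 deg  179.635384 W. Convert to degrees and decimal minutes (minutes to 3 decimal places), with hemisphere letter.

9° 18.040′ S, 179° 38.123′ W

Latitude: 9° + 0.300670 × 60 = 9° 18.04020′
λ: 179° + 0.635384 × 60 = 179° 38.12304′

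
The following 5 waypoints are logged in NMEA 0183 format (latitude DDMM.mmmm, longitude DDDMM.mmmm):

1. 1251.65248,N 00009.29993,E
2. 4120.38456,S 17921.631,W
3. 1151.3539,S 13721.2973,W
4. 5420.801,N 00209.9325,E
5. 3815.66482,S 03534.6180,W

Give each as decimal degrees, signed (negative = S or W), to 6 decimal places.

Point 1:
  φ: split at 2 digits → 12° and 51.65248′; 12 + 51.65248/60 = 12.8608747
  N → positive
  Lon: degrees = first 3 digits = 0, minutes = 9.29993; 0 + 9.29993/60 = 0.1549988
  E → positive
Point 2:
  φ: degrees = first 2 digits = 41, minutes = 20.38456; 41 + 20.38456/60 = 41.3397427
  hemisphere S, so the sign is −
  Lon: split at 3 digits → 179° and 21.631′; 179 + 21.631/60 = 179.3605167
  W ⇒ negate
Point 3:
  Lat: degrees = first 2 digits = 11, minutes = 51.3539; 11 + 51.3539/60 = 11.8558983
  S → negative
  Longitude: split at 3 digits → 137° and 21.2973′; 137 + 21.2973/60 = 137.3549550
  hemisphere W, so the sign is −
Point 4:
  φ: split at 2 digits → 54° and 20.801′; 54 + 20.801/60 = 54.3466833
  N ⇒ keep positive
  λ: degrees = first 3 digits = 2, minutes = 9.9325; 2 + 9.9325/60 = 2.1655417
  E → positive
Point 5:
  φ: degrees = first 2 digits = 38, minutes = 15.66482; 38 + 15.66482/60 = 38.2610803
  S → negative
  λ: degrees = first 3 digits = 35, minutes = 34.618; 35 + 34.618/60 = 35.5769667
  W → negative

1. 12.860875, 0.154999
2. -41.339743, -179.360517
3. -11.855898, -137.354955
4. 54.346683, 2.165542
5. -38.261080, -35.576967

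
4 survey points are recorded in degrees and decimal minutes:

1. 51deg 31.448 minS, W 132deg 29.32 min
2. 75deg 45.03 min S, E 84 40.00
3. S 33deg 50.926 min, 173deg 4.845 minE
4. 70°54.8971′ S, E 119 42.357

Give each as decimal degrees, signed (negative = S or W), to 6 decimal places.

1. -51.524133, -132.488667
2. -75.750500, 84.666667
3. -33.848767, 173.080750
4. -70.914952, 119.705950

Point 1:
  Lat: 31.448′ = 0.524133°; total 51.5241333
  S ⇒ negate
  λ: 132 + 29.32/60 = 132.4886667
  W ⇒ negate
Point 2:
  φ: 45.03′ = 0.750500°; total 75.7505000
  hemisphere S, so the sign is −
  λ: 84 + 40/60 = 84.6666667
  E → positive
Point 3:
  Lat: 33 + 50.926/60 = 33.8487667
  S ⇒ negate
  Lon: 4.845′ = 0.080750°; total 173.0807500
  E ⇒ keep positive
Point 4:
  φ: 54.8971′ = 0.914952°; total 70.9149517
  S ⇒ negate
  Lon: 119 + 42.357/60 = 119.7059500
  E ⇒ keep positive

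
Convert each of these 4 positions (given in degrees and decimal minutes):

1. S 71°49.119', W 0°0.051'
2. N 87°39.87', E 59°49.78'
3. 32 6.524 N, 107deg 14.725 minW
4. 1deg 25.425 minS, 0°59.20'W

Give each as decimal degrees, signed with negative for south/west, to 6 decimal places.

1. -71.818650, -0.000850
2. 87.664500, 59.829667
3. 32.108733, -107.245417
4. -1.423750, -0.986667

Point 1:
  Latitude: 49.119′ = 0.818650°; total 71.8186500
  hemisphere S, so the sign is −
  Longitude: 0.051′ = 0.000850°; total 0.0008500
  W ⇒ negate
Point 2:
  Lat: 39.87′ = 0.664500°; total 87.6645000
  N ⇒ keep positive
  Lon: 49.78′ = 0.829667°; total 59.8296667
  E ⇒ keep positive
Point 3:
  Lat: 32 + 6.524/60 = 32.1087333
  N → positive
  Longitude: 107 + 14.725/60 = 107.2454167
  hemisphere W, so the sign is −
Point 4:
  Lat: 1 + 25.425/60 = 1.4237500
  hemisphere S, so the sign is −
  Longitude: 59.2′ = 0.986667°; total 0.9866667
  W ⇒ negate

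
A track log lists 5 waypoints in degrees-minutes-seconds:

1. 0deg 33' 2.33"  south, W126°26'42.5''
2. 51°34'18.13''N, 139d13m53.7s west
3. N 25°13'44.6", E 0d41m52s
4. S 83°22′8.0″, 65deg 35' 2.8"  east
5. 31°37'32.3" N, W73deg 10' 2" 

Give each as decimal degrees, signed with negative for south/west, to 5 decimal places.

Point 1:
  Lat: 0 + 33/60 + 2.33/3600 = 0.550647
  hemisphere S, so the sign is −
  λ: 126° + 26/60 + 42.5/3600 = 126 + 0.433333 + 0.011806 = 126.445139
  hemisphere W, so the sign is −
Point 2:
  Latitude: 51 + 34/60 + 18.13/3600 = 51.571703
  N → positive
  Longitude: 13′ + 53.7″ = 13.89500′; 139 + 13.89500/60 = 139.231583
  hemisphere W, so the sign is −
Point 3:
  Lat: 25 + 13/60 + 44.6/3600 = 25.229056
  N → positive
  Lon: 0° + 41/60 + 52/3600 = 0 + 0.683333 + 0.014444 = 0.697778
  E ⇒ keep positive
Point 4:
  φ: 83° + 22/60 + 8/3600 = 83 + 0.366667 + 0.002222 = 83.368889
  S ⇒ negate
  Lon: 65 + 35/60 + 2.8/3600 = 65.584111
  E → positive
Point 5:
  Lat: 37′ + 32.3″ = 37.53833′; 31 + 37.53833/60 = 31.625639
  N ⇒ keep positive
  Lon: 73° + 10/60 + 2/3600 = 73 + 0.166667 + 0.000556 = 73.167222
  W ⇒ negate

1. -0.55065, -126.44514
2. 51.57170, -139.23158
3. 25.22906, 0.69778
4. -83.36889, 65.58411
5. 31.62564, -73.16722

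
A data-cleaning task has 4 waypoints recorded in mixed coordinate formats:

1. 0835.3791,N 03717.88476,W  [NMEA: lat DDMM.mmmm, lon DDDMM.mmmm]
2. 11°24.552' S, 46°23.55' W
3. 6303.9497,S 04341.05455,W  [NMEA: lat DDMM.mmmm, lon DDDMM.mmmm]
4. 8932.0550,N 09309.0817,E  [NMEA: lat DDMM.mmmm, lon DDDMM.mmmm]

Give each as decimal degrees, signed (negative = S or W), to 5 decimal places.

1. 8.58965, -37.29808
2. -11.40920, -46.39250
3. -63.06583, -43.68424
4. 89.53425, 93.15136

Point 1:
  Lat: degrees = first 2 digits = 8, minutes = 35.3791; 8 + 35.3791/60 = 8.589652
  N ⇒ keep positive
  λ: split at 3 digits → 037° and 17.88476′; 37 + 17.88476/60 = 37.298079
  hemisphere W, so the sign is −
Point 2:
  Lat: 24.552′ = 0.409200°; total 11.409200
  S ⇒ negate
  λ: 23.55′ = 0.392500°; total 46.392500
  W → negative
Point 3:
  Latitude: degrees = first 2 digits = 63, minutes = 3.9497; 63 + 3.9497/60 = 63.065828
  hemisphere S, so the sign is −
  Longitude: split at 3 digits → 043° and 41.05455′; 43 + 41.05455/60 = 43.684243
  W ⇒ negate
Point 4:
  Lat: degrees = first 2 digits = 89, minutes = 32.055; 89 + 32.055/60 = 89.534250
  N ⇒ keep positive
  Lon: degrees = first 3 digits = 93, minutes = 9.0817; 93 + 9.0817/60 = 93.151362
  E → positive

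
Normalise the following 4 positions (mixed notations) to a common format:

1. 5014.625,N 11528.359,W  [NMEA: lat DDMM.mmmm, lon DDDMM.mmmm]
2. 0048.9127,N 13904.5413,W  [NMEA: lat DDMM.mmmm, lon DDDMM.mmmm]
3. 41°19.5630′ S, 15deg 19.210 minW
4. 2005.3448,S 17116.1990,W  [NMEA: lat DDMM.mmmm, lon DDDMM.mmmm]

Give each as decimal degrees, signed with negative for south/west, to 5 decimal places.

1. 50.24375, -115.47265
2. 0.81521, -139.07569
3. -41.32605, -15.32017
4. -20.08908, -171.26998

Point 1:
  φ: degrees = first 2 digits = 50, minutes = 14.625; 50 + 14.625/60 = 50.243750
  N → positive
  λ: split at 3 digits → 115° and 28.359′; 115 + 28.359/60 = 115.472650
  W → negative
Point 2:
  φ: split at 2 digits → 00° and 48.9127′; 0 + 48.9127/60 = 0.815212
  N ⇒ keep positive
  Lon: degrees = first 3 digits = 139, minutes = 4.5413; 139 + 4.5413/60 = 139.075688
  hemisphere W, so the sign is −
Point 3:
  Latitude: 41 + 19.563/60 = 41.326050
  hemisphere S, so the sign is −
  λ: 15 + 19.21/60 = 15.320167
  W → negative
Point 4:
  Lat: split at 2 digits → 20° and 5.3448′; 20 + 5.3448/60 = 20.089080
  S ⇒ negate
  Longitude: degrees = first 3 digits = 171, minutes = 16.199; 171 + 16.199/60 = 171.269983
  W → negative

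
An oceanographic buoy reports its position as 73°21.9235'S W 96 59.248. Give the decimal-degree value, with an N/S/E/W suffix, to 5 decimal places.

73.36539° S, 96.98747° W

φ: 21.9235′ = 0.365392°; total 73.365392
Longitude: 96 + 59.248/60 = 96.987467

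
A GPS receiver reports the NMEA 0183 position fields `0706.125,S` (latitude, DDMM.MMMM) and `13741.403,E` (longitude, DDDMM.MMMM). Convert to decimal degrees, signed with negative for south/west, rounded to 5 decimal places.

-7.10208, 137.69005

Lat: split at 2 digits → 07° and 6.125′; 7 + 6.125/60 = 7.102083
S ⇒ negate
Longitude: split at 3 digits → 137° and 41.403′; 137 + 41.403/60 = 137.690050
E → positive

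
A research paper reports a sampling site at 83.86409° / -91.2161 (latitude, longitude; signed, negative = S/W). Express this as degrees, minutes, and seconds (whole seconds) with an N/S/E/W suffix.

Lat: 0.864090° → 51.84540′; 0.84540 × 60 = 50.72″
Longitude is negative → W; |value| = 91.216100
λ: 0.216100° → 12.96600′; 0.96600 × 60 = 57.96″

83°51′51″ N, 91°12′58″ W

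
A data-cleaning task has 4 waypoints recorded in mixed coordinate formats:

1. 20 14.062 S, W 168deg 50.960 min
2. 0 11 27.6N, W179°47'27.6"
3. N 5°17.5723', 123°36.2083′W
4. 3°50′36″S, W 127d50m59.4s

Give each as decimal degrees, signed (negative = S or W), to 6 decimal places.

1. -20.234367, -168.849333
2. 0.191000, -179.791000
3. 5.292872, -123.603472
4. -3.843333, -127.849833

Point 1:
  φ: 14.062′ = 0.234367°; total 20.2343667
  S → negative
  λ: 50.96′ = 0.849333°; total 168.8493333
  W ⇒ negate
Point 2:
  Lat: 0 + 11/60 + 27.6/3600 = 0.1910000
  N → positive
  Longitude: 179 + 47/60 + 27.6/3600 = 179.7910000
  W → negative
Point 3:
  φ: 5 + 17.5723/60 = 5.2928717
  N ⇒ keep positive
  Lon: 123 + 36.2083/60 = 123.6034717
  W → negative
Point 4:
  φ: 3° + 50/60 + 36/3600 = 3 + 0.833333 + 0.010000 = 3.8433333
  S → negative
  Lon: 127 + 50/60 + 59.4/3600 = 127.8498333
  W ⇒ negate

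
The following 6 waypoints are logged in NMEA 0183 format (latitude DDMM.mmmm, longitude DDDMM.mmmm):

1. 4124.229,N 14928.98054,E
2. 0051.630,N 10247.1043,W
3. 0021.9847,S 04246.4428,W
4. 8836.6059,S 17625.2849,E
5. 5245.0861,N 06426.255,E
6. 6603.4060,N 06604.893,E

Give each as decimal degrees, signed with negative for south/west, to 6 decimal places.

Point 1:
  Lat: split at 2 digits → 41° and 24.229′; 41 + 24.229/60 = 41.4038167
  N → positive
  Longitude: degrees = first 3 digits = 149, minutes = 28.98054; 149 + 28.98054/60 = 149.4830090
  E → positive
Point 2:
  φ: degrees = first 2 digits = 0, minutes = 51.63; 0 + 51.63/60 = 0.8605000
  N ⇒ keep positive
  Lon: split at 3 digits → 102° and 47.1043′; 102 + 47.1043/60 = 102.7850717
  W → negative
Point 3:
  Lat: split at 2 digits → 00° and 21.9847′; 0 + 21.9847/60 = 0.3664117
  hemisphere S, so the sign is −
  Lon: split at 3 digits → 042° and 46.4428′; 42 + 46.4428/60 = 42.7740467
  W ⇒ negate
Point 4:
  Latitude: degrees = first 2 digits = 88, minutes = 36.6059; 88 + 36.6059/60 = 88.6100983
  S ⇒ negate
  Lon: split at 3 digits → 176° and 25.2849′; 176 + 25.2849/60 = 176.4214150
  E → positive
Point 5:
  Lat: degrees = first 2 digits = 52, minutes = 45.0861; 52 + 45.0861/60 = 52.7514350
  N → positive
  λ: split at 3 digits → 064° and 26.255′; 64 + 26.255/60 = 64.4375833
  E ⇒ keep positive
Point 6:
  Lat: split at 2 digits → 66° and 3.406′; 66 + 3.406/60 = 66.0567667
  N → positive
  Lon: split at 3 digits → 066° and 4.893′; 66 + 4.893/60 = 66.0815500
  E → positive

1. 41.403817, 149.483009
2. 0.860500, -102.785072
3. -0.366412, -42.774047
4. -88.610098, 176.421415
5. 52.751435, 64.437583
6. 66.056767, 66.081550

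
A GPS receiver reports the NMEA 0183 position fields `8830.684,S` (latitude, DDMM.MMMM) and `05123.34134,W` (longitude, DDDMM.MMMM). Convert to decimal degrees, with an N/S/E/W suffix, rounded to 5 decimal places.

Lat: split at 2 digits → 88° and 30.684′; 88 + 30.684/60 = 88.511400
Lon: split at 3 digits → 051° and 23.34134′; 51 + 23.34134/60 = 51.389022

88.51140° S, 51.38902° W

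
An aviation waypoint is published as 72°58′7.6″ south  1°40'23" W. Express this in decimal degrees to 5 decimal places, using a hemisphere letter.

72.96878° S, 1.67306° W

Lat: 72° + 58/60 + 7.6/3600 = 72 + 0.966667 + 0.002111 = 72.968778
Lon: 1° + 40/60 + 23/3600 = 1 + 0.666667 + 0.006389 = 1.673056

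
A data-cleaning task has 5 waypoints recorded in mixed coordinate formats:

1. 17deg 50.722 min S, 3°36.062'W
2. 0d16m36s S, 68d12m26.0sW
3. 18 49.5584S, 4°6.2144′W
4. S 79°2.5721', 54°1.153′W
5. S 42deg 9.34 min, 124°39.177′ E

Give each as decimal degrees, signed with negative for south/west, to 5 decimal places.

1. -17.84537, -3.60103
2. -0.27667, -68.20722
3. -18.82597, -4.10357
4. -79.04287, -54.01922
5. -42.15567, 124.65295

Point 1:
  Lat: 17 + 50.722/60 = 17.845367
  S ⇒ negate
  λ: 3 + 36.062/60 = 3.601033
  W ⇒ negate
Point 2:
  Lat: 0° + 16/60 + 36/3600 = 0 + 0.266667 + 0.010000 = 0.276667
  S → negative
  Longitude: 68 + 12/60 + 26/3600 = 68.207222
  W ⇒ negate
Point 3:
  φ: 49.5584′ = 0.825973°; total 18.825973
  hemisphere S, so the sign is −
  λ: 4 + 6.2144/60 = 4.103573
  W ⇒ negate
Point 4:
  φ: 79 + 2.5721/60 = 79.042868
  S ⇒ negate
  Lon: 1.153′ = 0.019217°; total 54.019217
  W ⇒ negate
Point 5:
  Latitude: 42 + 9.34/60 = 42.155667
  hemisphere S, so the sign is −
  Lon: 124 + 39.177/60 = 124.652950
  E ⇒ keep positive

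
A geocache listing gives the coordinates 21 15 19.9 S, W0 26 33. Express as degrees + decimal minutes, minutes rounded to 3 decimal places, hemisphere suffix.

21° 15.332′ S, 0° 26.550′ W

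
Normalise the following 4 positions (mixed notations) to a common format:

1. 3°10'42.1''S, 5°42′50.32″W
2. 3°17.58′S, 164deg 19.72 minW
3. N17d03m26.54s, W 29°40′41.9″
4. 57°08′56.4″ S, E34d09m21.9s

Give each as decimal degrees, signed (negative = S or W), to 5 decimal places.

1. -3.17836, -5.71398
2. -3.29300, -164.32867
3. 17.05737, -29.67831
4. -57.14900, 34.15608

Point 1:
  φ: 3 + 10/60 + 42.1/3600 = 3.178361
  S ⇒ negate
  λ: 5 + 42/60 + 50.32/3600 = 5.713978
  W ⇒ negate
Point 2:
  Lat: 17.58′ = 0.293000°; total 3.293000
  S ⇒ negate
  Longitude: 19.72′ = 0.328667°; total 164.328667
  hemisphere W, so the sign is −
Point 3:
  Latitude: 17° + 3/60 + 26.54/3600 = 17 + 0.050000 + 0.007372 = 17.057372
  N → positive
  Longitude: 29° + 40/60 + 41.9/3600 = 29 + 0.666667 + 0.011639 = 29.678306
  W ⇒ negate
Point 4:
  Lat: 57 + 8/60 + 56.4/3600 = 57.149000
  hemisphere S, so the sign is −
  λ: 9′ + 21.9″ = 9.36500′; 34 + 9.36500/60 = 34.156083
  E ⇒ keep positive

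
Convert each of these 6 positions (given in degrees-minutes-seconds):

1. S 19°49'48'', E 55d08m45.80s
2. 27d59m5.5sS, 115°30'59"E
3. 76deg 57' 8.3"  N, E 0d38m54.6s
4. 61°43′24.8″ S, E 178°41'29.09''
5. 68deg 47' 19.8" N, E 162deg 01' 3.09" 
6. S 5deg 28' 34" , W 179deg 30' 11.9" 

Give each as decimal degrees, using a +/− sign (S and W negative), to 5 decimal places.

Point 1:
  Lat: 19° + 49/60 + 48/3600 = 19 + 0.816667 + 0.013333 = 19.830000
  hemisphere S, so the sign is −
  Longitude: 8′ + 45.8″ = 8.76333′; 55 + 8.76333/60 = 55.146056
  E → positive
Point 2:
  Latitude: 27 + 59/60 + 5.5/3600 = 27.984861
  S ⇒ negate
  Lon: 30′ + 59″ = 30.98333′; 115 + 30.98333/60 = 115.516389
  E ⇒ keep positive
Point 3:
  Lat: 76° + 57/60 + 8.3/3600 = 76 + 0.950000 + 0.002306 = 76.952306
  N ⇒ keep positive
  λ: 38′ + 54.6″ = 38.91000′; 0 + 38.91000/60 = 0.648500
  E → positive
Point 4:
  φ: 61 + 43/60 + 24.8/3600 = 61.723556
  S → negative
  λ: 178° + 41/60 + 29.09/3600 = 178 + 0.683333 + 0.008081 = 178.691414
  E ⇒ keep positive
Point 5:
  Lat: 68 + 47/60 + 19.8/3600 = 68.788833
  N ⇒ keep positive
  Longitude: 162° + 1/60 + 3.09/3600 = 162 + 0.016667 + 0.000858 = 162.017525
  E ⇒ keep positive
Point 6:
  φ: 5 + 28/60 + 34/3600 = 5.476111
  S → negative
  λ: 30′ + 11.9″ = 30.19833′; 179 + 30.19833/60 = 179.503306
  W ⇒ negate

1. -19.83000, 55.14606
2. -27.98486, 115.51639
3. 76.95231, 0.64850
4. -61.72356, 178.69141
5. 68.78883, 162.01753
6. -5.47611, -179.50331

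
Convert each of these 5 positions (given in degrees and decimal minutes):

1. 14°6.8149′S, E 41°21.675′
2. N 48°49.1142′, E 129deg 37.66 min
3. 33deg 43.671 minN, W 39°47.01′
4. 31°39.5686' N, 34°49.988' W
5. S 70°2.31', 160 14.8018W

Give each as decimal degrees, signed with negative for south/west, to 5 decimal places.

Point 1:
  Latitude: 14 + 6.8149/60 = 14.113582
  hemisphere S, so the sign is −
  Longitude: 41 + 21.675/60 = 41.361250
  E ⇒ keep positive
Point 2:
  φ: 49.1142′ = 0.818570°; total 48.818570
  N ⇒ keep positive
  Longitude: 37.66′ = 0.627667°; total 129.627667
  E → positive
Point 3:
  Latitude: 43.671′ = 0.727850°; total 33.727850
  N → positive
  Longitude: 47.01′ = 0.783500°; total 39.783500
  hemisphere W, so the sign is −
Point 4:
  Latitude: 31 + 39.5686/60 = 31.659477
  N → positive
  Lon: 34 + 49.988/60 = 34.833133
  W ⇒ negate
Point 5:
  Lat: 70 + 2.31/60 = 70.038500
  S ⇒ negate
  Lon: 14.8018′ = 0.246697°; total 160.246697
  hemisphere W, so the sign is −

1. -14.11358, 41.36125
2. 48.81857, 129.62767
3. 33.72785, -39.78350
4. 31.65948, -34.83313
5. -70.03850, -160.24670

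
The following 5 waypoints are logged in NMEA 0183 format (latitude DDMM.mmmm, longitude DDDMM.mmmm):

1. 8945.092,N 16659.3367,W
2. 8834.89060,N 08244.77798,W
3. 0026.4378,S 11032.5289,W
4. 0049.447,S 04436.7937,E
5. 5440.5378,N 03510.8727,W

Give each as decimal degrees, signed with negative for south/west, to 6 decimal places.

1. 89.751533, -166.988945
2. 88.581510, -82.746300
3. -0.440630, -110.542148
4. -0.824117, 44.613228
5. 54.675630, -35.181212

Point 1:
  Lat: split at 2 digits → 89° and 45.092′; 89 + 45.092/60 = 89.7515333
  N → positive
  Lon: degrees = first 3 digits = 166, minutes = 59.3367; 166 + 59.3367/60 = 166.9889450
  hemisphere W, so the sign is −
Point 2:
  φ: split at 2 digits → 88° and 34.8906′; 88 + 34.8906/60 = 88.5815100
  N → positive
  Longitude: split at 3 digits → 082° and 44.77798′; 82 + 44.77798/60 = 82.7462997
  W → negative
Point 3:
  Latitude: degrees = first 2 digits = 0, minutes = 26.4378; 0 + 26.4378/60 = 0.4406300
  hemisphere S, so the sign is −
  Longitude: degrees = first 3 digits = 110, minutes = 32.5289; 110 + 32.5289/60 = 110.5421483
  hemisphere W, so the sign is −
Point 4:
  Latitude: split at 2 digits → 00° and 49.447′; 0 + 49.447/60 = 0.8241167
  S ⇒ negate
  λ: degrees = first 3 digits = 44, minutes = 36.7937; 44 + 36.7937/60 = 44.6132283
  E ⇒ keep positive
Point 5:
  Latitude: degrees = first 2 digits = 54, minutes = 40.5378; 54 + 40.5378/60 = 54.6756300
  N → positive
  Lon: split at 3 digits → 035° and 10.8727′; 35 + 10.8727/60 = 35.1812117
  hemisphere W, so the sign is −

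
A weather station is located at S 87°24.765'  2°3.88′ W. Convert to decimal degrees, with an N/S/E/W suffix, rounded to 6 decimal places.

φ: 24.765′ = 0.412750°; total 87.4127500
Lon: 2 + 3.88/60 = 2.0646667

87.412750° S, 2.064667° W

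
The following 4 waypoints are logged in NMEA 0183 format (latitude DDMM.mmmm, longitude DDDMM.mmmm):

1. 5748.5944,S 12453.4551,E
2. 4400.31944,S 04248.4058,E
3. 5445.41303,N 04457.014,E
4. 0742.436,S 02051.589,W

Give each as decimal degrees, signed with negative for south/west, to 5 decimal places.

Point 1:
  Latitude: split at 2 digits → 57° and 48.5944′; 57 + 48.5944/60 = 57.809907
  hemisphere S, so the sign is −
  Lon: degrees = first 3 digits = 124, minutes = 53.4551; 124 + 53.4551/60 = 124.890918
  E → positive
Point 2:
  Latitude: degrees = first 2 digits = 44, minutes = 0.31944; 44 + 0.31944/60 = 44.005324
  S ⇒ negate
  λ: degrees = first 3 digits = 42, minutes = 48.4058; 42 + 48.4058/60 = 42.806763
  E ⇒ keep positive
Point 3:
  φ: split at 2 digits → 54° and 45.41303′; 54 + 45.41303/60 = 54.756884
  N ⇒ keep positive
  Lon: degrees = first 3 digits = 44, minutes = 57.014; 44 + 57.014/60 = 44.950233
  E → positive
Point 4:
  φ: degrees = first 2 digits = 7, minutes = 42.436; 7 + 42.436/60 = 7.707267
  S ⇒ negate
  λ: split at 3 digits → 020° and 51.589′; 20 + 51.589/60 = 20.859817
  W → negative

1. -57.80991, 124.89092
2. -44.00532, 42.80676
3. 54.75688, 44.95023
4. -7.70727, -20.85982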